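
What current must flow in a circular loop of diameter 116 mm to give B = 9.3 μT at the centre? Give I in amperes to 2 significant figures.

At the centre of a circular loop B = μ₀I/(2R), so I = 2RB/μ₀.
With R = 0.058 m, I = 2 × 0.058 × 9.30×10⁻⁶ / (4π×10⁻⁷) = 0.858 A.

I ≈ 0.86 A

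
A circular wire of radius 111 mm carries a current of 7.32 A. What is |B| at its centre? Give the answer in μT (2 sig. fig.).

B ≈ 41 μT

At the centre of a circular loop the Biot–Savart law gives B = μ₀I/(2R).
B = (4π×10⁻⁷ × 7.32) / (2 × 0.111) = 4.14×10⁻⁵ T.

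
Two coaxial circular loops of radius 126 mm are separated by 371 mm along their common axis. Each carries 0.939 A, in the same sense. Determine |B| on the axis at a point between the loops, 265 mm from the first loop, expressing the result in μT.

Each loop contributes B = μ₀IR²/[2(R²+z²)^(3/2)] on the axis, with z measured from that loop.
Loop 1 (z = 0.265 m): B₁ = 3.71×10⁻⁷ T. Loop 2 (z = 0.106 m): B₂ = 2.10×10⁻⁶ T.
The fields add: B = B₁ + B₂ = 2.47×10⁻⁶ T.

B ≈ 2.47 μT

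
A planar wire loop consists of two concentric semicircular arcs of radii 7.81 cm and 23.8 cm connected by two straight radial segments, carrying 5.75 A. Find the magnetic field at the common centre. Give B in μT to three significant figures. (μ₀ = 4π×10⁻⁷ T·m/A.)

B ≈ 15.5 μT

The radial connectors point toward the centre, so dl × r̂ = 0 and they contribute nothing.
Each semicircle gives μ₀I/(4R): inner arc 2.31×10⁻⁵ T, outer arc 7.59×10⁻⁶ T.
The two arcs carry current in opposite angular senses, so their fields oppose: B = |2.31×10⁻⁵ − 7.59×10⁻⁶| = 1.55×10⁻⁵ T.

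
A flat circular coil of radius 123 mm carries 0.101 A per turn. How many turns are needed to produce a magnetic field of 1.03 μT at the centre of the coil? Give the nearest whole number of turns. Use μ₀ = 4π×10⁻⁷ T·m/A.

For an N-turn coil, B = Nμ₀I/(2R). A single turn gives B₁ = 5.16×10⁻⁷ T with R = 0.123 m.
N = B/B₁ = 1.03×10⁻⁶ / 5.16×10⁻⁷ = 2.00.

N = 2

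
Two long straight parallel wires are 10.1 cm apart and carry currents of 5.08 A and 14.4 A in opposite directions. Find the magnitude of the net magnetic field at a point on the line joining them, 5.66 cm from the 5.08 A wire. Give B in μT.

Each long wire gives B = μ₀I/(2πd). Distances are d₁ = 0.0566 m and d₂ = 0.0444 m.
B₁ = 1.80×10⁻⁵ T, B₂ = 6.49×10⁻⁵ T.
Between antiparallel currents both contributions point the same way, so they add. B = B₁ + B₂ = 1.80×10⁻⁵ + 6.49×10⁻⁵ = 8.28×10⁻⁵ T.

B ≈ 82.8 μT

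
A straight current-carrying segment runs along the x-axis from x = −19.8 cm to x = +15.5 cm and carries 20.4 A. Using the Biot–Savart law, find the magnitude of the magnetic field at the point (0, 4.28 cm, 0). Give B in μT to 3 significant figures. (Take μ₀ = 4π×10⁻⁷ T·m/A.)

B ≈ 92.5 μT

For a finite straight segment, B = (μ₀I/4πd)(sinθ₁ + sinθ₂), where θ₁, θ₂ are the angles from the perpendicular to each end.
The perpendicular distance is d = 0.0428 m; the end-offsets along the wire are a = 0.198 m and b = 0.155 m.
sinθ₁ = 0.198/√(0.198²+0.0428²) = 0.9774; sinθ₂ = 0.155/√(0.155²+0.0428²) = 0.9639.
B = (4π×10⁻⁷ × 20.4) / (4π × 0.0428) × (0.9774 + 0.9639) = 9.25×10⁻⁵ T.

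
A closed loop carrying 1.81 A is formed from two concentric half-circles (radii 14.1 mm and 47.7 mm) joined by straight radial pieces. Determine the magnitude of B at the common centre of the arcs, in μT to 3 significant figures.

B ≈ 28.4 μT

The radial connectors point toward the centre, so dl × r̂ = 0 and they contribute nothing.
Each semicircle gives μ₀I/(4R): inner arc 4.03×10⁻⁵ T, outer arc 1.19×10⁻⁵ T.
The two arcs carry current in opposite angular senses, so their fields oppose: B = |4.03×10⁻⁵ − 1.19×10⁻⁵| = 2.84×10⁻⁵ T.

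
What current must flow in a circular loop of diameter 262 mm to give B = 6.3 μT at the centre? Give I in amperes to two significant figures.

I ≈ 1.3 A

At the centre of a circular loop B = μ₀I/(2R), so I = 2RB/μ₀.
With R = 0.131 m, I = 2 × 0.131 × 6.30×10⁻⁶ / (4π×10⁻⁷) = 1.31 A.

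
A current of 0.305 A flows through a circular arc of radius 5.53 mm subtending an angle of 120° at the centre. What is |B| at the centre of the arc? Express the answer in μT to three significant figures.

B ≈ 11.6 μT

The Biot–Savart field of a circular arc at its centre is B = μ₀Iφ/(4πR), with φ = 2.094 rad.
B = (4π×10⁻⁷ × 0.305 × 2.094) / (4π × 0.00553) = 1.16×10⁻⁵ T.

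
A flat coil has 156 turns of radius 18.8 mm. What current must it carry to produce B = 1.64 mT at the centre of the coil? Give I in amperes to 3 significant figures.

I ≈ 0.315 A

For an N-turn coil, B = Nμ₀I/(2R) with R = 0.0188 m, so I = 2RB/(Nμ₀) = 2 × 0.0188 × 1.64×10⁻³ / (156 × 4π×10⁻⁷) = 0.315 A.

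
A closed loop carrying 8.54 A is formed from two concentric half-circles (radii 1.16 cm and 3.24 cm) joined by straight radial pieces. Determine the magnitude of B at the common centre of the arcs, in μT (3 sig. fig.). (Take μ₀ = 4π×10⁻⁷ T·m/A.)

B ≈ 148 μT

The radial connectors point toward the centre, so dl × r̂ = 0 and they contribute nothing.
Each semicircle gives μ₀I/(4R): inner arc 2.31×10⁻⁴ T, outer arc 8.28×10⁻⁵ T.
The two arcs carry current in opposite angular senses, so their fields oppose: B = |2.31×10⁻⁴ − 8.28×10⁻⁵| = 1.48×10⁻⁴ T.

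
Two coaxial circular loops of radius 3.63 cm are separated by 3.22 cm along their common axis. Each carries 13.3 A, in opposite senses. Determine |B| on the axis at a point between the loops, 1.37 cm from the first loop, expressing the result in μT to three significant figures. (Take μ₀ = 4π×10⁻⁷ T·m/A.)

Each loop contributes B = μ₀IR²/[2(R²+z²)^(3/2)] on the axis, with z measured from that loop.
Loop 1 (z = 0.0137 m): B₁ = 1.89×10⁻⁴ T. Loop 2 (z = 0.0185 m): B₂ = 1.63×10⁻⁴ T.
The fields oppose: B = |B₁ − B₂| = 2.57×10⁻⁵ T.

B ≈ 25.7 μT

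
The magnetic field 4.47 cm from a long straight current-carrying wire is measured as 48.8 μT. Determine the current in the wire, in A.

For a long straight wire B = μ₀I/(2πd), so I = 2πdB/μ₀.
I = 2π × 0.0447 × 4.88×10⁻⁵ / (4π×10⁻⁷) = 10.9 A.

I ≈ 10.9 A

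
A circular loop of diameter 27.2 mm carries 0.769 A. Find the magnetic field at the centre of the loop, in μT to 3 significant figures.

B ≈ 35.5 μT

At the centre of a circular loop the Biot–Savart law gives B = μ₀I/(2R) (so R = 0.0136 m).
B = (4π×10⁻⁷ × 0.769) / (2 × 0.0136) = 3.55×10⁻⁵ T.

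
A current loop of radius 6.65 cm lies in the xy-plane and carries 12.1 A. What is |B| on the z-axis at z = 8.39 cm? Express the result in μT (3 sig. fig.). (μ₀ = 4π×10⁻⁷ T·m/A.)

B ≈ 27.4 μT

On the axis of a circular loop, B = μ₀IR² / [2(R²+z²)^(3/2)].
R² + z² = (0.0665)² + (0.0839)² = 0.01146 m², and (R²+z²)^(3/2) = 1.23×10⁻³ m³.
B = (4π×10⁻⁷ × 12.1 × 0.004422) / (2 × 1.23×10⁻³) = 2.74×10⁻⁵ T.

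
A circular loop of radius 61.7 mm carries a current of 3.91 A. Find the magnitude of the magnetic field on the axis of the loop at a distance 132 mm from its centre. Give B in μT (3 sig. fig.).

B ≈ 3.02 μT

On the axis of a circular loop, B = μ₀IR² / [2(R²+z²)^(3/2)].
R² + z² = (0.0617)² + (0.132)² = 0.02123 m², and (R²+z²)^(3/2) = 3.09×10⁻³ m³.
B = (4π×10⁻⁷ × 3.91 × 0.003807) / (2 × 3.09×10⁻³) = 3.02×10⁻⁶ T.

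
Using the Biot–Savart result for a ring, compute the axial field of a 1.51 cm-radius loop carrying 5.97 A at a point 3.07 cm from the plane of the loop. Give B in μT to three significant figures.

B ≈ 21.4 μT

On the axis of a circular loop, B = μ₀IR² / [2(R²+z²)^(3/2)].
R² + z² = (0.0151)² + (0.0307)² = 0.00117 m², and (R²+z²)^(3/2) = 4.00×10⁻⁵ m³.
B = (4π×10⁻⁷ × 5.97 × 0.000228) / (2 × 4.00×10⁻⁵) = 2.14×10⁻⁵ T.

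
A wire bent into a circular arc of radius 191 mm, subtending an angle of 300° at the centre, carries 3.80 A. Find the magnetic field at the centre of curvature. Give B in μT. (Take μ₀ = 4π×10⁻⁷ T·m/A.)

B ≈ 10.4 μT

The Biot–Savart field of a circular arc at its centre is B = μ₀Iφ/(4πR), with φ = 5.236 rad.
B = (4π×10⁻⁷ × 3.80 × 5.236) / (4π × 0.191) = 1.04×10⁻⁵ T.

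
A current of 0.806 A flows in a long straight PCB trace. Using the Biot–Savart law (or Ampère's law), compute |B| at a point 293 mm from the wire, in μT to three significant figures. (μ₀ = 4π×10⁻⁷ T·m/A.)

B ≈ 0.550 μT

For an infinitely long straight wire, B = μ₀I/(2πd).
B = (4π×10⁻⁷ × 0.806) / (2π × 0.293) = 5.50×10⁻⁷ T.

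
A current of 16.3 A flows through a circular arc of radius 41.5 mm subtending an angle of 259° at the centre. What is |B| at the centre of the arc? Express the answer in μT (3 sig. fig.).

B ≈ 178 μT

The Biot–Savart field of a circular arc at its centre is B = μ₀Iφ/(4πR), with φ = 4.52 rad.
B = (4π×10⁻⁷ × 16.3 × 4.52) / (4π × 0.0415) = 1.78×10⁻⁴ T.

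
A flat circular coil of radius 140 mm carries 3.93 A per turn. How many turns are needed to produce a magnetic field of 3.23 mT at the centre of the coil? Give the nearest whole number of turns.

N = 183

For an N-turn coil, B = Nμ₀I/(2R). A single turn gives B₁ = 1.76×10⁻⁵ T with R = 0.14 m.
N = B/B₁ = 3.23×10⁻³ / 1.76×10⁻⁵ = 183.13.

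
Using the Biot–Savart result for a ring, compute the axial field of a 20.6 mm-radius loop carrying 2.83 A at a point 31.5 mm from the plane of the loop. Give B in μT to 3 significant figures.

On the axis of a circular loop, B = μ₀IR² / [2(R²+z²)^(3/2)].
R² + z² = (0.0206)² + (0.0315)² = 0.001417 m², and (R²+z²)^(3/2) = 5.33×10⁻⁵ m³.
B = (4π×10⁻⁷ × 2.83 × 0.0004244) / (2 × 5.33×10⁻⁵) = 1.42×10⁻⁵ T.

B ≈ 14.2 μT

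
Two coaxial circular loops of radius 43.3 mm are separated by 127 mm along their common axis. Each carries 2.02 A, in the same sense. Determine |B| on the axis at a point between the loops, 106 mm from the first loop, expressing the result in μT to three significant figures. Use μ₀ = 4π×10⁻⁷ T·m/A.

B ≈ 22.9 μT

Each loop contributes B = μ₀IR²/[2(R²+z²)^(3/2)] on the axis, with z measured from that loop.
Loop 1 (z = 0.106 m): B₁ = 1.59×10⁻⁶ T. Loop 2 (z = 0.021 m): B₂ = 2.14×10⁻⁵ T.
The fields add: B = B₁ + B₂ = 2.29×10⁻⁵ T.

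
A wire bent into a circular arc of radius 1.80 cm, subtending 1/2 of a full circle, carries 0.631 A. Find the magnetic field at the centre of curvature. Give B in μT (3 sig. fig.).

The Biot–Savart field of a circular arc at its centre is B = μ₀Iφ/(4πR), with φ = 3.142 rad.
B = (4π×10⁻⁷ × 0.631 × 3.142) / (4π × 0.018) = 1.10×10⁻⁵ T.

B ≈ 11.0 μT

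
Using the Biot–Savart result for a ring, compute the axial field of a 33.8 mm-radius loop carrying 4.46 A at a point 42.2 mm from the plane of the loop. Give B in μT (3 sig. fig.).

B ≈ 20.3 μT

On the axis of a circular loop, B = μ₀IR² / [2(R²+z²)^(3/2)].
R² + z² = (0.0338)² + (0.0422)² = 0.002923 m², and (R²+z²)^(3/2) = 1.58×10⁻⁴ m³.
B = (4π×10⁻⁷ × 4.46 × 0.001142) / (2 × 1.58×10⁻⁴) = 2.03×10⁻⁵ T.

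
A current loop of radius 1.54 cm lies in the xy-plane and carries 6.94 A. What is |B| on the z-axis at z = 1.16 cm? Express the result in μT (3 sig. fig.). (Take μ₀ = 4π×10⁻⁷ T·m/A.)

B ≈ 144 μT

On the axis of a circular loop, B = μ₀IR² / [2(R²+z²)^(3/2)].
R² + z² = (0.0154)² + (0.0116)² = 0.0003717 m², and (R²+z²)^(3/2) = 7.17×10⁻⁶ m³.
B = (4π×10⁻⁷ × 6.94 × 0.0002372) / (2 × 7.17×10⁻⁶) = 1.44×10⁻⁴ T.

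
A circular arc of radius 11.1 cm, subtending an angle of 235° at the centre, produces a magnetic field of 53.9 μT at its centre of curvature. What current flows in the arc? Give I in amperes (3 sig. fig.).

I ≈ 14.6 A

For a circular arc, B = μ₀Iφ/(4πR) with φ in radians; here φ = 4.102 rad.
So I = 4πRB/(μ₀φ) = 4π × 0.111 × 5.39×10⁻⁵ / (4π×10⁻⁷ × 4.102) = 14.6 A.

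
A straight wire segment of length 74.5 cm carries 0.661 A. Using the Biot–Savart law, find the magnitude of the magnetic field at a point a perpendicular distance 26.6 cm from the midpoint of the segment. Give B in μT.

B ≈ 0.404 μT

For a finite straight segment, B = (μ₀I/4πd)(sinθ₁ + sinθ₂), where θ₁, θ₂ are the angles from the perpendicular to each end.
The perpendicular from the point meets the wire at its midpoint, so each end is L/2 = 0.3725 m away along the wire.
sinθ₁ = 0.3725/√(0.3725²+0.266²) = 0.8138; sinθ₂ = 0.3725/√(0.3725²+0.266²) = 0.8138.
B = (4π×10⁻⁷ × 0.661) / (4π × 0.266) × (0.8138 + 0.8138) = 4.04×10⁻⁷ T.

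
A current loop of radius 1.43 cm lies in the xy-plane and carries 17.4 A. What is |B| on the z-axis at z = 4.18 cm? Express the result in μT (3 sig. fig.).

B ≈ 25.9 μT

On the axis of a circular loop, B = μ₀IR² / [2(R²+z²)^(3/2)].
R² + z² = (0.0143)² + (0.0418)² = 0.001952 m², and (R²+z²)^(3/2) = 8.62×10⁻⁵ m³.
B = (4π×10⁻⁷ × 17.4 × 0.0002045) / (2 × 8.62×10⁻⁵) = 2.59×10⁻⁵ T.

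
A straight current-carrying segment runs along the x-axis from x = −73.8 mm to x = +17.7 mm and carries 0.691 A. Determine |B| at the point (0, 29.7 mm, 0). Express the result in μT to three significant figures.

For a finite straight segment, B = (μ₀I/4πd)(sinθ₁ + sinθ₂), where θ₁, θ₂ are the angles from the perpendicular to each end.
The perpendicular distance is d = 0.0297 m; the end-offsets along the wire are a = 0.0738 m and b = 0.0177 m.
sinθ₁ = 0.0738/√(0.0738²+0.0297²) = 0.9277; sinθ₂ = 0.0177/√(0.0177²+0.0297²) = 0.5119.
B = (4π×10⁻⁷ × 0.691) / (4π × 0.0297) × (0.9277 + 0.5119) = 3.35×10⁻⁶ T.

B ≈ 3.35 μT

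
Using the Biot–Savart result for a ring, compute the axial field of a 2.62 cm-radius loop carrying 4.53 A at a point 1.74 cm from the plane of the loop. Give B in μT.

B ≈ 62.8 μT

On the axis of a circular loop, B = μ₀IR² / [2(R²+z²)^(3/2)].
R² + z² = (0.0262)² + (0.0174)² = 0.0009892 m², and (R²+z²)^(3/2) = 3.11×10⁻⁵ m³.
B = (4π×10⁻⁷ × 4.53 × 0.0006864) / (2 × 3.11×10⁻⁵) = 6.28×10⁻⁵ T.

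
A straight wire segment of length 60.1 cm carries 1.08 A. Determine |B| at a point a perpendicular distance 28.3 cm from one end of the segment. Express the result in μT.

B ≈ 0.345 μT

For a finite straight segment, B = (μ₀I/4πd)(sinθ₁ + sinθ₂), where θ₁, θ₂ are the angles from the perpendicular to each end.
The perpendicular foot is at one end, so the two end-offsets along the wire are 0 and L = 0.601 m.
sinθ₁ = 0/√(0²+0.283²) = 0.0000; sinθ₂ = 0.601/√(0.601²+0.283²) = 0.9047.
B = (4π×10⁻⁷ × 1.08) / (4π × 0.283) × (0.0000 + 0.9047) = 3.45×10⁻⁷ T.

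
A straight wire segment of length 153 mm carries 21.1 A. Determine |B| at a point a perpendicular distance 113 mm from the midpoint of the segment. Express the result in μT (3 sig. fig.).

B ≈ 20.9 μT

For a finite straight segment, B = (μ₀I/4πd)(sinθ₁ + sinθ₂), where θ₁, θ₂ are the angles from the perpendicular to each end.
The perpendicular from the point meets the wire at its midpoint, so each end is L/2 = 0.0765 m away along the wire.
sinθ₁ = 0.0765/√(0.0765²+0.113²) = 0.5606; sinθ₂ = 0.0765/√(0.0765²+0.113²) = 0.5606.
B = (4π×10⁻⁷ × 21.1) / (4π × 0.113) × (0.5606 + 0.5606) = 2.09×10⁻⁵ T.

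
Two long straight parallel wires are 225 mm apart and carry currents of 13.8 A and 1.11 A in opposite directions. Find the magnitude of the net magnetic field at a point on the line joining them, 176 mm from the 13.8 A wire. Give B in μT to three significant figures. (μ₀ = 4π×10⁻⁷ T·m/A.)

Each long wire gives B = μ₀I/(2πd). Distances are d₁ = 0.176 m and d₂ = 0.049 m.
B₁ = 1.57×10⁻⁵ T, B₂ = 4.53×10⁻⁶ T.
Between antiparallel currents both contributions point the same way, so they add. B = B₁ + B₂ = 1.57×10⁻⁵ + 4.53×10⁻⁶ = 2.02×10⁻⁵ T.

B ≈ 20.2 μT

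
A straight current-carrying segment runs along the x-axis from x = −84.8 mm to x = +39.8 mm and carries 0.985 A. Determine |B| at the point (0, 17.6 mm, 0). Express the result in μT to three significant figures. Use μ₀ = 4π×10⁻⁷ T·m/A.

For a finite straight segment, B = (μ₀I/4πd)(sinθ₁ + sinθ₂), where θ₁, θ₂ are the angles from the perpendicular to each end.
The perpendicular distance is d = 0.0176 m; the end-offsets along the wire are a = 0.0848 m and b = 0.0398 m.
sinθ₁ = 0.0848/√(0.0848²+0.0176²) = 0.9791; sinθ₂ = 0.0398/√(0.0398²+0.0176²) = 0.9146.
B = (4π×10⁻⁷ × 0.985) / (4π × 0.0176) × (0.9791 + 0.9146) = 1.06×10⁻⁵ T.

B ≈ 10.6 μT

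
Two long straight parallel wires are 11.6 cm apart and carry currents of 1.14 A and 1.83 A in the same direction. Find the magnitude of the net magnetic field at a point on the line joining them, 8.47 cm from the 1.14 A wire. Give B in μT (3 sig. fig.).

Each long wire gives B = μ₀I/(2πd). Distances are d₁ = 0.0847 m and d₂ = 0.0313 m.
B₁ = 2.69×10⁻⁶ T, B₂ = 1.17×10⁻⁵ T.
Between parallel currents the two contributions point in opposite directions, so they subtract. B = |B₁ − B₂| = |2.69×10⁻⁶ − 1.17×10⁻⁵| = 9.00×10⁻⁶ T.

B ≈ 9.00 μT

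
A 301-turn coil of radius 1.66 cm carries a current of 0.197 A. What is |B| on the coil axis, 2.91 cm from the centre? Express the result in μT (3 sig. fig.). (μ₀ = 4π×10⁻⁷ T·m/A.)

For an N-turn flat coil, B = Nμ₀IR²/[2(R²+z²)^(3/2)] with R = 0.0166 m, z = 0.0291 m.
B = 301 × 9.07×10⁻⁷ T = 2.73×10⁻⁴ T.

B ≈ 273 μT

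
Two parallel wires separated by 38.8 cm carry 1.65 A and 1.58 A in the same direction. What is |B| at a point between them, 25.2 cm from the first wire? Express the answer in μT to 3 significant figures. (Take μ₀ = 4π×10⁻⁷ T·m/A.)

B ≈ 1.01 μT

Each long wire gives B = μ₀I/(2πd). Distances are d₁ = 0.252 m and d₂ = 0.136 m.
B₁ = 1.31×10⁻⁶ T, B₂ = 2.32×10⁻⁶ T.
Between parallel currents the two contributions point in opposite directions, so they subtract. B = |B₁ − B₂| = |1.31×10⁻⁶ − 2.32×10⁻⁶| = 1.01×10⁻⁶ T.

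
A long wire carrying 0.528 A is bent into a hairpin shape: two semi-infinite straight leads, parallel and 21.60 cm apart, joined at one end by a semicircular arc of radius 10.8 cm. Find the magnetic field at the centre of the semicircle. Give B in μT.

The semicircular arc contributes B_arc = μ₀I·π/(4πR) = μ₀I/(4R) = 1.54×10⁻⁶ T.
Each semi-infinite lead is at perpendicular distance R = 0.108 m from the centre, with the perpendicular foot at its near end, so it contributes μ₀I/(4πR); both point the same way, together 9.78×10⁻⁷ T.
Arc and leads all point the same direction: B = 1.54×10⁻⁶ + 9.78×10⁻⁷ = 2.51×10⁻⁶ T.

B ≈ 2.51 μT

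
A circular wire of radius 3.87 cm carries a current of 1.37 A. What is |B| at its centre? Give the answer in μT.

B ≈ 22.2 μT

At the centre of a circular loop the Biot–Savart law gives B = μ₀I/(2R).
B = (4π×10⁻⁷ × 1.37) / (2 × 0.0387) = 2.22×10⁻⁵ T.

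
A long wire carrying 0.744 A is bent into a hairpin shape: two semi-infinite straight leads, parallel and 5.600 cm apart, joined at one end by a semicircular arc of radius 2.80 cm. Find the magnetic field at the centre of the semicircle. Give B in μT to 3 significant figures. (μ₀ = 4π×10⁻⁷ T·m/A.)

B ≈ 13.7 μT

The semicircular arc contributes B_arc = μ₀I·π/(4πR) = μ₀I/(4R) = 8.35×10⁻⁶ T.
Each semi-infinite lead is at perpendicular distance R = 0.028 m from the centre, with the perpendicular foot at its near end, so it contributes μ₀I/(4πR); both point the same way, together 5.31×10⁻⁶ T.
Arc and leads all point the same direction: B = 8.35×10⁻⁶ + 5.31×10⁻⁶ = 1.37×10⁻⁵ T.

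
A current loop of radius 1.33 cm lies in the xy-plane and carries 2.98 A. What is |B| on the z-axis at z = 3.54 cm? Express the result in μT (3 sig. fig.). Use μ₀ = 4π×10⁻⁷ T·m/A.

B ≈ 6.12 μT

On the axis of a circular loop, B = μ₀IR² / [2(R²+z²)^(3/2)].
R² + z² = (0.0133)² + (0.0354)² = 0.00143 m², and (R²+z²)^(3/2) = 5.41×10⁻⁵ m³.
B = (4π×10⁻⁷ × 2.98 × 0.0001769) / (2 × 5.41×10⁻⁵) = 6.12×10⁻⁶ T.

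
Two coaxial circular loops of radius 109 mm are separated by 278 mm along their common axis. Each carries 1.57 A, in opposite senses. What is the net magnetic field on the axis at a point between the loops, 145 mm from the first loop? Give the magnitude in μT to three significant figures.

Each loop contributes B = μ₀IR²/[2(R²+z²)^(3/2)] on the axis, with z measured from that loop.
Loop 1 (z = 0.145 m): B₁ = 1.96×10⁻⁶ T. Loop 2 (z = 0.133 m): B₂ = 2.30×10⁻⁶ T.
The fields oppose: B = |B₁ − B₂| = 3.41×10⁻⁷ T.

B ≈ 0.341 μT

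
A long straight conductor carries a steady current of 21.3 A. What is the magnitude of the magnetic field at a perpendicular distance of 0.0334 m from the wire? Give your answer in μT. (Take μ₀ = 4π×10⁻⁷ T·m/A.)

B ≈ 128 μT

For an infinitely long straight wire, B = μ₀I/(2πd).
B = (4π×10⁻⁷ × 21.3) / (2π × 0.0334) = 1.28×10⁻⁴ T.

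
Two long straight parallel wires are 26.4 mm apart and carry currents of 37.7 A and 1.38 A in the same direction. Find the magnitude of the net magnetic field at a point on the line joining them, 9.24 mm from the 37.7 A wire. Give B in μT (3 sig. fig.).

B ≈ 800 μT

Each long wire gives B = μ₀I/(2πd). Distances are d₁ = 0.00924 m and d₂ = 0.01716 m.
B₁ = 8.16×10⁻⁴ T, B₂ = 1.61×10⁻⁵ T.
Between parallel currents the two contributions point in opposite directions, so they subtract. B = |B₁ − B₂| = |8.16×10⁻⁴ − 1.61×10⁻⁵| = 8.00×10⁻⁴ T.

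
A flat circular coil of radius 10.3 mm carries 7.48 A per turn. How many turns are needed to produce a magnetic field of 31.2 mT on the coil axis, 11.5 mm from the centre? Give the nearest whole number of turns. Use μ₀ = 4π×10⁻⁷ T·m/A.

For an N-turn coil, B = Nμ₀IR²/[2(R²+z²)^(3/2)]. A single turn gives B₁ = 1.36×10⁻⁴ T with R = 0.0103 m, z = 0.0115 m.
N = B/B₁ = 3.12×10⁻² / 1.36×10⁻⁴ = 230.25.

N = 230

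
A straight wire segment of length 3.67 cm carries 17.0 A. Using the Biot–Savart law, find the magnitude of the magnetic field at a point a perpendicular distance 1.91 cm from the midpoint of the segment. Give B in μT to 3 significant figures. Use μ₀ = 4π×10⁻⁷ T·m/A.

B ≈ 123 μT

For a finite straight segment, B = (μ₀I/4πd)(sinθ₁ + sinθ₂), where θ₁, θ₂ are the angles from the perpendicular to each end.
The perpendicular from the point meets the wire at its midpoint, so each end is L/2 = 0.01835 m away along the wire.
sinθ₁ = 0.01835/√(0.01835²+0.0191²) = 0.6928; sinθ₂ = 0.01835/√(0.01835²+0.0191²) = 0.6928.
B = (4π×10⁻⁷ × 17.0) / (4π × 0.0191) × (0.6928 + 0.6928) = 1.23×10⁻⁴ T.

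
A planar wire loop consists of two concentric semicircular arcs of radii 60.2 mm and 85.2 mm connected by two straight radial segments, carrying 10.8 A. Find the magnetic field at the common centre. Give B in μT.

The radial connectors point toward the centre, so dl × r̂ = 0 and they contribute nothing.
Each semicircle gives μ₀I/(4R): inner arc 5.64×10⁻⁵ T, outer arc 3.98×10⁻⁵ T.
The two arcs carry current in opposite angular senses, so their fields oppose: B = |5.64×10⁻⁵ − 3.98×10⁻⁵| = 1.65×10⁻⁵ T.

B ≈ 16.5 μT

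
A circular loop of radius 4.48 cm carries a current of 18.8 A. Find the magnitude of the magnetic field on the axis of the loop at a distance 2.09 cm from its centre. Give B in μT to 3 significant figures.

B ≈ 196 μT

On the axis of a circular loop, B = μ₀IR² / [2(R²+z²)^(3/2)].
R² + z² = (0.0448)² + (0.0209)² = 0.002444 m², and (R²+z²)^(3/2) = 1.21×10⁻⁴ m³.
B = (4π×10⁻⁷ × 18.8 × 0.002007) / (2 × 1.21×10⁻⁴) = 1.96×10⁻⁴ T.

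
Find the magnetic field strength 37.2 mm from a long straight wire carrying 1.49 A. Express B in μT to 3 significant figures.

For an infinitely long straight wire, B = μ₀I/(2πd).
B = (4π×10⁻⁷ × 1.49) / (2π × 0.0372) = 8.01×10⁻⁶ T.

B ≈ 8.01 μT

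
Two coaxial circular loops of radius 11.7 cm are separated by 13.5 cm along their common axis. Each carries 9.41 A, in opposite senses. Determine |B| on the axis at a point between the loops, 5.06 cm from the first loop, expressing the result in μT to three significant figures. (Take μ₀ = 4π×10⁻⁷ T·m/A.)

Each loop contributes B = μ₀IR²/[2(R²+z²)^(3/2)] on the axis, with z measured from that loop.
Loop 1 (z = 0.0506 m): B₁ = 3.91×10⁻⁵ T. Loop 2 (z = 0.0844 m): B₂ = 2.70×10⁻⁵ T.
The fields oppose: B = |B₁ − B₂| = 1.21×10⁻⁵ T.

B ≈ 12.1 μT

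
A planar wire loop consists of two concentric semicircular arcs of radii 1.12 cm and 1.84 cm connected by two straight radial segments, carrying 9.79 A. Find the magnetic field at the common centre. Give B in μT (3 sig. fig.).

B ≈ 107 μT

The radial connectors point toward the centre, so dl × r̂ = 0 and they contribute nothing.
Each semicircle gives μ₀I/(4R): inner arc 2.75×10⁻⁴ T, outer arc 1.67×10⁻⁴ T.
The two arcs carry current in opposite angular senses, so their fields oppose: B = |2.75×10⁻⁴ − 1.67×10⁻⁴| = 1.07×10⁻⁴ T.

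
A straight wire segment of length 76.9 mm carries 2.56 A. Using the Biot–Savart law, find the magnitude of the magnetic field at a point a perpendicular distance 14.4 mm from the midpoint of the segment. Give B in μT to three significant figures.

For a finite straight segment, B = (μ₀I/4πd)(sinθ₁ + sinθ₂), where θ₁, θ₂ are the angles from the perpendicular to each end.
The perpendicular from the point meets the wire at its midpoint, so each end is L/2 = 0.03845 m away along the wire.
sinθ₁ = 0.03845/√(0.03845²+0.0144²) = 0.9365; sinθ₂ = 0.03845/√(0.03845²+0.0144²) = 0.9365.
B = (4π×10⁻⁷ × 2.56) / (4π × 0.0144) × (0.9365 + 0.9365) = 3.33×10⁻⁵ T.

B ≈ 33.3 μT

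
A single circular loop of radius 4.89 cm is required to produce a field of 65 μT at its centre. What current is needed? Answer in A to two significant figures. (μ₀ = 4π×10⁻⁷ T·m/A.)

At the centre of a circular loop B = μ₀I/(2R), so I = 2RB/μ₀.
With R = 0.0489 m, I = 2 × 0.0489 × 6.50×10⁻⁵ / (4π×10⁻⁷) = 5.06 A.

I ≈ 5.1 A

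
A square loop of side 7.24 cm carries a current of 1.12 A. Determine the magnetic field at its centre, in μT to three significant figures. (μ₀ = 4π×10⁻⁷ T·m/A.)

Each side is a finite straight segment at perpendicular distance d = a/(2 tan(π/4)) = 0.0362 m from the centre, with end-angles ±π/4.
One side contributes B₁ = (μ₀I/4πd)·2 sin(π/4) = 4.38×10⁻⁶ T.
All 4 sides add in the same direction: B = 4 × 4.38×10⁻⁶ = 1.75×10⁻⁵ T.

B ≈ 17.5 μT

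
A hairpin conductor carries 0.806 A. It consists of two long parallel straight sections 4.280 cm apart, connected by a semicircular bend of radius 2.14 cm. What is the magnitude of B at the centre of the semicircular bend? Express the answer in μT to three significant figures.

B ≈ 19.4 μT

The semicircular arc contributes B_arc = μ₀I·π/(4πR) = μ₀I/(4R) = 1.18×10⁻⁵ T.
Each semi-infinite lead is at perpendicular distance R = 0.0214 m from the centre, with the perpendicular foot at its near end, so it contributes μ₀I/(4πR); both point the same way, together 7.53×10⁻⁶ T.
Arc and leads all point the same direction: B = 1.18×10⁻⁵ + 7.53×10⁻⁶ = 1.94×10⁻⁵ T.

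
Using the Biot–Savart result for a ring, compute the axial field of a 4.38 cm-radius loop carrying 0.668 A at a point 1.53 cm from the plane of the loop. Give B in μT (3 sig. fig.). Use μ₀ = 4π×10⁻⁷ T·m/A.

On the axis of a circular loop, B = μ₀IR² / [2(R²+z²)^(3/2)].
R² + z² = (0.0438)² + (0.0153)² = 0.002153 m², and (R²+z²)^(3/2) = 9.99×10⁻⁵ m³.
B = (4π×10⁻⁷ × 0.668 × 0.001918) / (2 × 9.99×10⁻⁵) = 8.06×10⁻⁶ T.

B ≈ 8.06 μT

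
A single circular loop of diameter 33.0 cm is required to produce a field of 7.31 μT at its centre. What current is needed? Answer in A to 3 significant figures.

At the centre of a circular loop B = μ₀I/(2R), so I = 2RB/μ₀.
With R = 0.165 m, I = 2 × 0.165 × 7.31×10⁻⁶ / (4π×10⁻⁷) = 1.92 A.

I ≈ 1.92 A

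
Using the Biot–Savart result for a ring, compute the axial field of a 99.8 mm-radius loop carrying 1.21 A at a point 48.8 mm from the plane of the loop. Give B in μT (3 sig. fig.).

On the axis of a circular loop, B = μ₀IR² / [2(R²+z²)^(3/2)].
R² + z² = (0.0998)² + (0.0488)² = 0.01234 m², and (R²+z²)^(3/2) = 1.37×10⁻³ m³.
B = (4π×10⁻⁷ × 1.21 × 0.00996) / (2 × 1.37×10⁻³) = 5.52×10⁻⁶ T.

B ≈ 5.52 μT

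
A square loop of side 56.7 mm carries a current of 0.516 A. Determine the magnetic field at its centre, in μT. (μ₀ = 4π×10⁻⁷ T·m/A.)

Each side is a finite straight segment at perpendicular distance d = a/(2 tan(π/4)) = 0.02835 m from the centre, with end-angles ±π/4.
One side contributes B₁ = (μ₀I/4πd)·2 sin(π/4) = 2.57×10⁻⁶ T.
All 4 sides add in the same direction: B = 4 × 2.57×10⁻⁶ = 1.03×10⁻⁵ T.

B ≈ 10.3 μT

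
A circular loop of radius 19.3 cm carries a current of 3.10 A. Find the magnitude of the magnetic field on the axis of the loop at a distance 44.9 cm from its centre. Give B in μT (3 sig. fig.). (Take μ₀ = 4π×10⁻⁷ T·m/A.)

B ≈ 0.622 μT

On the axis of a circular loop, B = μ₀IR² / [2(R²+z²)^(3/2)].
R² + z² = (0.193)² + (0.449)² = 0.2389 m², and (R²+z²)^(3/2) = 0.117 m³.
B = (4π×10⁻⁷ × 3.10 × 0.03725) / (2 × 0.117) = 6.22×10⁻⁷ T.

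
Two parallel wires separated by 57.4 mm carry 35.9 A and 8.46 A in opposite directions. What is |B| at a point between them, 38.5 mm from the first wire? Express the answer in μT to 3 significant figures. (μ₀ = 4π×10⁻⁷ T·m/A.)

Each long wire gives B = μ₀I/(2πd). Distances are d₁ = 0.0385 m and d₂ = 0.0189 m.
B₁ = 1.86×10⁻⁴ T, B₂ = 8.95×10⁻⁵ T.
Between antiparallel currents both contributions point the same way, so they add. B = B₁ + B₂ = 1.86×10⁻⁴ + 8.95×10⁻⁵ = 2.76×10⁻⁴ T.

B ≈ 276 μT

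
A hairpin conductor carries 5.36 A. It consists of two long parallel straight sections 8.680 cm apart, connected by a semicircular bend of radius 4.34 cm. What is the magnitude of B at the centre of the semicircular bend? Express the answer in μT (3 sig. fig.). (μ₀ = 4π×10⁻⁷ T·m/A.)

B ≈ 63.5 μT

The semicircular arc contributes B_arc = μ₀I·π/(4πR) = μ₀I/(4R) = 3.88×10⁻⁵ T.
Each semi-infinite lead is at perpendicular distance R = 0.0434 m from the centre, with the perpendicular foot at its near end, so it contributes μ₀I/(4πR); both point the same way, together 2.47×10⁻⁵ T.
Arc and leads all point the same direction: B = 3.88×10⁻⁵ + 2.47×10⁻⁵ = 6.35×10⁻⁵ T.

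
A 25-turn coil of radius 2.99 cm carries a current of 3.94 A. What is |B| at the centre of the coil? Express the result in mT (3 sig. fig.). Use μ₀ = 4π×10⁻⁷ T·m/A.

For an N-turn flat coil, B = Nμ₀I/(2R) with R = 0.0299 m.
B = 25 × 8.28×10⁻⁵ T = 2.07×10⁻³ T.

B ≈ 2.07 mT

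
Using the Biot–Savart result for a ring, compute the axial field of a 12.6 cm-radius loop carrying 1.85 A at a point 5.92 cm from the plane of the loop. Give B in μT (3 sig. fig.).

On the axis of a circular loop, B = μ₀IR² / [2(R²+z²)^(3/2)].
R² + z² = (0.126)² + (0.0592)² = 0.01938 m², and (R²+z²)^(3/2) = 2.70×10⁻³ m³.
B = (4π×10⁻⁷ × 1.85 × 0.01588) / (2 × 2.70×10⁻³) = 6.84×10⁻⁶ T.

B ≈ 6.84 μT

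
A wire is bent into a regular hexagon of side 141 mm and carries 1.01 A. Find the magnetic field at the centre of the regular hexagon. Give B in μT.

Each side is a finite straight segment at perpendicular distance d = a/(2 tan(π/6)) = 0.1221 m from the centre, with end-angles ±π/6.
One side contributes B₁ = (μ₀I/4πd)·2 sin(π/6) = 8.27×10⁻⁷ T.
All 6 sides add in the same direction: B = 6 × 8.27×10⁻⁷ = 4.96×10⁻⁶ T.

B ≈ 4.96 μT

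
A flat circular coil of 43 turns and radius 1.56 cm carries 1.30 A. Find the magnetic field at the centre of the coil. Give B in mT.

B ≈ 2.25 mT

For an N-turn flat coil, B = Nμ₀I/(2R) with R = 0.0156 m.
B = 43 × 5.24×10⁻⁵ T = 2.25×10⁻³ T.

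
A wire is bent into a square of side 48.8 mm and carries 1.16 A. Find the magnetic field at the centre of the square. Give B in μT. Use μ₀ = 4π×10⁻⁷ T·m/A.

Each side is a finite straight segment at perpendicular distance d = a/(2 tan(π/4)) = 0.0244 m from the centre, with end-angles ±π/4.
One side contributes B₁ = (μ₀I/4πd)·2 sin(π/4) = 6.72×10⁻⁶ T.
All 4 sides add in the same direction: B = 4 × 6.72×10⁻⁶ = 2.69×10⁻⁵ T.

B ≈ 26.9 μT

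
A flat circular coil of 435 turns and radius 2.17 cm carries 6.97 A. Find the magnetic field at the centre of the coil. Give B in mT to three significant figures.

B ≈ 87.8 mT

For an N-turn flat coil, B = Nμ₀I/(2R) with R = 0.0217 m.
B = 435 × 2.02×10⁻⁴ T = 8.78×10⁻² T.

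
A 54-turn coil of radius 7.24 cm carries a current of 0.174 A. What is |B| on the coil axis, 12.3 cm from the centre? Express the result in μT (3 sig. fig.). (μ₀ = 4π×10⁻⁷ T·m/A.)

For an N-turn flat coil, B = Nμ₀IR²/[2(R²+z²)^(3/2)] with R = 0.0724 m, z = 0.123 m.
B = 54 × 1.97×10⁻⁷ T = 1.06×10⁻⁵ T.

B ≈ 10.6 μT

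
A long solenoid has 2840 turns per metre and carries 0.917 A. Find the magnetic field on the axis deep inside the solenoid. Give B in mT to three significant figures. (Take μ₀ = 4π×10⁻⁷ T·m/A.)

Inside a long solenoid, B = μ₀nI with n = 2840 turns/m.
B = 4π×10⁻⁷ × 2840 × 0.917 = 3.27×10⁻³ T.

B ≈ 3.27 mT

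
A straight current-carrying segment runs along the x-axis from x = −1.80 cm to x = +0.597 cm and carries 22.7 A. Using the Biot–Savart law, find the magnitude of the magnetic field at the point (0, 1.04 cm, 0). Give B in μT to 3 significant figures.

For a finite straight segment, B = (μ₀I/4πd)(sinθ₁ + sinθ₂), where θ₁, θ₂ are the angles from the perpendicular to each end.
The perpendicular distance is d = 0.0104 m; the end-offsets along the wire are a = 0.018 m and b = 0.00597 m.
sinθ₁ = 0.018/√(0.018²+0.0104²) = 0.8659; sinθ₂ = 0.00597/√(0.00597²+0.0104²) = 0.4978.
B = (4π×10⁻⁷ × 22.7) / (4π × 0.0104) × (0.8659 + 0.4978) = 2.98×10⁻⁴ T.

B ≈ 298 μT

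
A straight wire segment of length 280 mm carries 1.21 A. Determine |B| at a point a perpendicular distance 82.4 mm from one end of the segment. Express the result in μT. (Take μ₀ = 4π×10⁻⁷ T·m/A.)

For a finite straight segment, B = (μ₀I/4πd)(sinθ₁ + sinθ₂), where θ₁, θ₂ are the angles from the perpendicular to each end.
The perpendicular foot is at one end, so the two end-offsets along the wire are 0 and L = 0.28 m.
sinθ₁ = 0/√(0²+0.0824²) = 0.0000; sinθ₂ = 0.28/√(0.28²+0.0824²) = 0.9593.
B = (4π×10⁻⁷ × 1.21) / (4π × 0.0824) × (0.0000 + 0.9593) = 1.41×10⁻⁶ T.

B ≈ 1.41 μT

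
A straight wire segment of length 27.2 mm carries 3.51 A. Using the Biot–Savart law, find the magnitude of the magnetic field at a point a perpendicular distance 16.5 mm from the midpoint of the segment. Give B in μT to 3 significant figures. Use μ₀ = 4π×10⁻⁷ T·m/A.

B ≈ 27.1 μT

For a finite straight segment, B = (μ₀I/4πd)(sinθ₁ + sinθ₂), where θ₁, θ₂ are the angles from the perpendicular to each end.
The perpendicular from the point meets the wire at its midpoint, so each end is L/2 = 0.0136 m away along the wire.
sinθ₁ = 0.0136/√(0.0136²+0.0165²) = 0.6360; sinθ₂ = 0.0136/√(0.0136²+0.0165²) = 0.6360.
B = (4π×10⁻⁷ × 3.51) / (4π × 0.0165) × (0.6360 + 0.6360) = 2.71×10⁻⁵ T.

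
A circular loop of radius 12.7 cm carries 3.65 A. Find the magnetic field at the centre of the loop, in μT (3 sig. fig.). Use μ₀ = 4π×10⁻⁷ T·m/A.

B ≈ 18.1 μT

At the centre of a circular loop the Biot–Savart law gives B = μ₀I/(2R).
B = (4π×10⁻⁷ × 3.65) / (2 × 0.127) = 1.81×10⁻⁵ T.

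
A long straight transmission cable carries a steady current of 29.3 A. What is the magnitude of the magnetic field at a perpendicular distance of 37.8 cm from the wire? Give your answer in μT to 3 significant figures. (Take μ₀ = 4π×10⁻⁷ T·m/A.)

For an infinitely long straight wire, B = μ₀I/(2πd).
B = (4π×10⁻⁷ × 29.3) / (2π × 0.378) = 1.55×10⁻⁵ T.

B ≈ 15.5 μT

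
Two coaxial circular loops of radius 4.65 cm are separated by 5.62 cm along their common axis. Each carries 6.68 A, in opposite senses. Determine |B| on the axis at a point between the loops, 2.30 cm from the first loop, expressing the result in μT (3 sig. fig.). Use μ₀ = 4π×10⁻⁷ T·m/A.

Each loop contributes B = μ₀IR²/[2(R²+z²)^(3/2)] on the axis, with z measured from that loop.
Loop 1 (z = 0.023 m): B₁ = 6.50×10⁻⁵ T. Loop 2 (z = 0.0332 m): B₂ = 4.87×10⁻⁵ T.
The fields oppose: B = |B₁ − B₂| = 1.63×10⁻⁵ T.

B ≈ 16.3 μT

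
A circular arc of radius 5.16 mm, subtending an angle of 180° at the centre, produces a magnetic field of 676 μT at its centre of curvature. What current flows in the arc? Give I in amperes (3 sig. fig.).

For a circular arc, B = μ₀Iφ/(4πR) with φ in radians; here φ = 3.142 rad.
So I = 4πRB/(μ₀φ) = 4π × 0.00516 × 6.76×10⁻⁴ / (4π×10⁻⁷ × 3.142) = 11.1 A.

I ≈ 11.1 A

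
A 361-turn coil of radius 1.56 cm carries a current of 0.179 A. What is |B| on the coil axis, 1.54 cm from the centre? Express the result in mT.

For an N-turn flat coil, B = Nμ₀IR²/[2(R²+z²)^(3/2)] with R = 0.0156 m, z = 0.0154 m.
B = 361 × 2.60×10⁻⁶ T = 9.38×10⁻⁴ T.

B ≈ 0.938 mT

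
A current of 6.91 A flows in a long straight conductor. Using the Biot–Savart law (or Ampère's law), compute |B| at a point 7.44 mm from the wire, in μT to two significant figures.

B ≈ 190 μT

For an infinitely long straight wire, B = μ₀I/(2πd).
B = (4π×10⁻⁷ × 6.91) / (2π × 0.00744) = 1.86×10⁻⁴ T.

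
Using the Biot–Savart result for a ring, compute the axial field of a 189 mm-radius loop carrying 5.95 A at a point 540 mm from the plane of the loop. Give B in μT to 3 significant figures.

On the axis of a circular loop, B = μ₀IR² / [2(R²+z²)^(3/2)].
R² + z² = (0.189)² + (0.54)² = 0.3273 m², and (R²+z²)^(3/2) = 0.187 m³.
B = (4π×10⁻⁷ × 5.95 × 0.03572) / (2 × 0.187) = 7.13×10⁻⁷ T.

B ≈ 0.713 μT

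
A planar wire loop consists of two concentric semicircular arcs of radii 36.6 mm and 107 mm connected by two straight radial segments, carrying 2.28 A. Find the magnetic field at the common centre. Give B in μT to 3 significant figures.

The radial connectors point toward the centre, so dl × r̂ = 0 and they contribute nothing.
Each semicircle gives μ₀I/(4R): inner arc 1.96×10⁻⁵ T, outer arc 6.69×10⁻⁶ T.
The two arcs carry current in opposite angular senses, so their fields oppose: B = |1.96×10⁻⁵ − 6.69×10⁻⁶| = 1.29×10⁻⁵ T.

B ≈ 12.9 μT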